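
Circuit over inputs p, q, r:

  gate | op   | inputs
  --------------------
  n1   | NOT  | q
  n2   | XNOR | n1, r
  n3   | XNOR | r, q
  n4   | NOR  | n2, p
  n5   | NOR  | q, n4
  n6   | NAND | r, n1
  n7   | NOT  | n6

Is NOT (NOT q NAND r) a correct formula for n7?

n1 = NOT q
n6 = r NAND n1 = r NAND NOT q
n7 = NOT n6 = NOT (r NAND NOT q)
At p=0, q=0, r=0: circuit gives 0, formula gives 0.
At p=0, q=0, r=1: circuit gives 1, formula gives 1.
Agrees on all 8 inputs.

Yes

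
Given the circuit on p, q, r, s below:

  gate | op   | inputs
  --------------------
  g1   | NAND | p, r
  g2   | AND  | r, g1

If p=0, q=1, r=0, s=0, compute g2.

0

g1 = 0 NAND 0 = 1
g2 = 0 AND 1 = 0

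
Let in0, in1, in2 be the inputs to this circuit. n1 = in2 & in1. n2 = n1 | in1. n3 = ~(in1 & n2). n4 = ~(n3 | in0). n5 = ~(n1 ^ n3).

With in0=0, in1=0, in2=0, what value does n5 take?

0

n1 = 0 & 0 = 0
n2 = 0 | 0 = 0
n3 = ~(0 & 0) = 1
n5 = ~(0 ^ 1) = 0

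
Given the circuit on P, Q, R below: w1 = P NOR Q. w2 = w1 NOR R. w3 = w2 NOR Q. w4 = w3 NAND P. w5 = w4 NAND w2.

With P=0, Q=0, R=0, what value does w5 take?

1

w1 = 0 NOR 0 = 1
w2 = 1 NOR 0 = 0
w3 = 0 NOR 0 = 1
w4 = 1 NAND 0 = 1
w5 = 1 NAND 0 = 1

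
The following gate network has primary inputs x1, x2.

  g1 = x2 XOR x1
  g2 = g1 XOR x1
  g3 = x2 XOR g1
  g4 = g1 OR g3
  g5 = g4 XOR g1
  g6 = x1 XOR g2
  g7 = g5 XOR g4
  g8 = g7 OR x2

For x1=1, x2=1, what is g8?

g1 = 1 XOR 1 = 0
g3 = 1 XOR 0 = 1
g4 = 0 OR 1 = 1
g5 = 1 XOR 0 = 1
g7 = 1 XOR 1 = 0
g8 = 0 OR 1 = 1

1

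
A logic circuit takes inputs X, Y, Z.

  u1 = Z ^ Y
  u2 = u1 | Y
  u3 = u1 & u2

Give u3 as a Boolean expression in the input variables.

u1 = Z ^ Y
u2 = u1 | Y = (Z ^ Y) | Y
u3 = u1 & u2 = (Z ^ Y) & ((Z ^ Y) | Y)

(Z ^ Y) & ((Z ^ Y) | Y)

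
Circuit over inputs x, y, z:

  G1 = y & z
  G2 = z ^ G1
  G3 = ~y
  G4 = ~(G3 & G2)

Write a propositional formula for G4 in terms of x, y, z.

G1 = y & z
G2 = z ^ G1 = z ^ (y & z)
G3 = ~y
G4 = ~(G3 & G2) = ~(~y & (z ^ (y & z)))

~(~y & (z ^ (y & z)))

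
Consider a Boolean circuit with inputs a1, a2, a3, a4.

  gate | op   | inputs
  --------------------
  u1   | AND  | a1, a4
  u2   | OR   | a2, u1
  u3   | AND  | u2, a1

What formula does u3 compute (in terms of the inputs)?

(a2 OR (a1 AND a4)) AND a1

u1 = a1 AND a4
u2 = a2 OR u1 = a2 OR (a1 AND a4)
u3 = u2 AND a1 = (a2 OR (a1 AND a4)) AND a1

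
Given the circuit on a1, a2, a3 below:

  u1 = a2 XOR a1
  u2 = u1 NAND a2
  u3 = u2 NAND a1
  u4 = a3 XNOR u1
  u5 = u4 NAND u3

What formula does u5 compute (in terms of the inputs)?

(a3 XNOR (a2 XOR a1)) NAND (((a2 XOR a1) NAND a2) NAND a1)

u1 = a2 XOR a1
u2 = u1 NAND a2 = (a2 XOR a1) NAND a2
u3 = u2 NAND a1 = ((a2 XOR a1) NAND a2) NAND a1
u4 = a3 XNOR u1 = a3 XNOR (a2 XOR a1)
u5 = u4 NAND u3 = (a3 XNOR (a2 XOR a1)) NAND (((a2 XOR a1) NAND a2) NAND a1)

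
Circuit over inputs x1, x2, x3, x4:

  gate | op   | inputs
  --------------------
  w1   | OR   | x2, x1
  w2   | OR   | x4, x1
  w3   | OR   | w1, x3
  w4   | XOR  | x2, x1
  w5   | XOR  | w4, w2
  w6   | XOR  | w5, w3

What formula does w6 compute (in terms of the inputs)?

w1 = x2 OR x1
w2 = x4 OR x1
w3 = w1 OR x3 = (x2 OR x1) OR x3
w4 = x2 XOR x1
w5 = w4 XOR w2 = (x2 XOR x1) XOR (x4 OR x1)
w6 = w5 XOR w3 = ((x2 XOR x1) XOR (x4 OR x1)) XOR ((x2 OR x1) OR x3)

((x2 XOR x1) XOR (x4 OR x1)) XOR ((x2 OR x1) OR x3)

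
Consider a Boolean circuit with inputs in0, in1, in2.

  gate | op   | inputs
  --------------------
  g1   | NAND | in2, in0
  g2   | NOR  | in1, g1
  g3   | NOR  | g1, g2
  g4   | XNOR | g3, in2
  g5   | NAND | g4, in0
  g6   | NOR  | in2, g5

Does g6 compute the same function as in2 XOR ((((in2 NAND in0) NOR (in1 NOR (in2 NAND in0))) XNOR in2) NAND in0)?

No

g1 = in2 NAND in0
g2 = in1 NOR g1 = in1 NOR (in2 NAND in0)
g3 = g1 NOR g2 = (in2 NAND in0) NOR (in1 NOR (in2 NAND in0))
g4 = g3 XNOR in2 = ((in2 NAND in0) NOR (in1 NOR (in2 NAND in0))) XNOR in2
g5 = g4 NAND in0 = (((in2 NAND in0) NOR (in1 NOR (in2 NAND in0))) XNOR in2) NAND in0
g6 = in2 NOR g5 = in2 NOR ((((in2 NAND in0) NOR (in1 NOR (in2 NAND in0))) XNOR in2) NAND in0)
At in0=0, in1=0, in2=0: circuit gives 0, formula gives 1.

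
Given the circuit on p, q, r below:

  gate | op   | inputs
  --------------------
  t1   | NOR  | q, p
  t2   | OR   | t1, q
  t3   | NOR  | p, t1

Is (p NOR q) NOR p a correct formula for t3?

t1 = q NOR p
t3 = p NOR t1 = p NOR (q NOR p)
At p=0, q=0, r=0: circuit gives 0, formula gives 0.
At p=0, q=1, r=0: circuit gives 1, formula gives 1.
Agrees on all 8 inputs.

Yes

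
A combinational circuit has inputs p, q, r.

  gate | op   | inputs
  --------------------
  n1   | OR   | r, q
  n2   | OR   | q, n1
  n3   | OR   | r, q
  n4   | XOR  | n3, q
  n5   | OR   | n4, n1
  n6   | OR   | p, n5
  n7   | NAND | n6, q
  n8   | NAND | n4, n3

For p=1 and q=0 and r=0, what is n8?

n3 = 0 OR 0 = 0
n4 = 0 XOR 0 = 0
n8 = 0 NAND 0 = 1

1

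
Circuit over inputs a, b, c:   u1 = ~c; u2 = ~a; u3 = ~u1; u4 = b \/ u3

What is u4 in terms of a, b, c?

u1 = ~c
u3 = ~u1 = ~~c
u4 = b \/ u3 = b \/ ~~c

b \/ ~~c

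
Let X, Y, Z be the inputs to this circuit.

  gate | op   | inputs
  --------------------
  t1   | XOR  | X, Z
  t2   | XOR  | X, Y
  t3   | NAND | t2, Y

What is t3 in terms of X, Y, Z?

t2 = X XOR Y
t3 = t2 NAND Y = (X XOR Y) NAND Y

(X XOR Y) NAND Y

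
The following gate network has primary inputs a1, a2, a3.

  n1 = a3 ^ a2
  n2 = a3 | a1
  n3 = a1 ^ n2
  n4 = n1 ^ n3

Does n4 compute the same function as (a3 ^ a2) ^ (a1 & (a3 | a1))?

n1 = a3 ^ a2
n2 = a3 | a1
n3 = a1 ^ n2 = a1 ^ (a3 | a1)
n4 = n1 ^ n3 = (a3 ^ a2) ^ (a1 ^ (a3 | a1))
At a1=0, a2=0, a3=1: circuit gives 0, formula gives 1.

No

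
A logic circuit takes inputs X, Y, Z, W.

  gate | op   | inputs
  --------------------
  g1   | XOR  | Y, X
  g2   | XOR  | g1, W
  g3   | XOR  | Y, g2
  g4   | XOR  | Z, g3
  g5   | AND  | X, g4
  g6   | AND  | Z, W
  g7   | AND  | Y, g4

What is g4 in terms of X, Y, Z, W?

g1 = Y XOR X
g2 = g1 XOR W = (Y XOR X) XOR W
g3 = Y XOR g2 = Y XOR ((Y XOR X) XOR W)
g4 = Z XOR g3 = Z XOR (Y XOR ((Y XOR X) XOR W))

Z XOR (Y XOR ((Y XOR X) XOR W))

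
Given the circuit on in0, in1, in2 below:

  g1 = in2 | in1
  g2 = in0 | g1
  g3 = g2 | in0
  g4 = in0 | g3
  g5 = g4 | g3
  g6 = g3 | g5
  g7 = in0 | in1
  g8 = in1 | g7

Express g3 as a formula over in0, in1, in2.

g1 = in2 | in1
g2 = in0 | g1 = in0 | (in2 | in1)
g3 = g2 | in0 = (in0 | (in2 | in1)) | in0

(in0 | (in2 | in1)) | in0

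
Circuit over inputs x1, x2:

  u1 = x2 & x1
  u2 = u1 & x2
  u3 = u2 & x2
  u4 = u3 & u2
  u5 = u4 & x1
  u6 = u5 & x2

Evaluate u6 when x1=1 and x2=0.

0

u1 = 0 & 1 = 0
u2 = 0 & 0 = 0
u3 = 0 & 0 = 0
u4 = 0 & 0 = 0
u5 = 0 & 1 = 0
u6 = 0 & 0 = 0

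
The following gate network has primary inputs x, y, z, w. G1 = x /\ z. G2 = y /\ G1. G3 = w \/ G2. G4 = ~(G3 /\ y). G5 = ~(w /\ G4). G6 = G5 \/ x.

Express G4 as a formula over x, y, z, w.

~((w \/ (y /\ (x /\ z))) /\ y)

G1 = x /\ z
G2 = y /\ G1 = y /\ (x /\ z)
G3 = w \/ G2 = w \/ (y /\ (x /\ z))
G4 = ~(G3 /\ y) = ~((w \/ (y /\ (x /\ z))) /\ y)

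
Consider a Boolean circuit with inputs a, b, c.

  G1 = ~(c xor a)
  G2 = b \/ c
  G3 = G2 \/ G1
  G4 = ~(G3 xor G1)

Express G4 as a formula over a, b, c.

~(((b \/ c) \/ (~(c xor a))) xor (~(c xor a)))

G1 = ~(c xor a)
G2 = b \/ c
G3 = G2 \/ G1 = (b \/ c) \/ (~(c xor a))
G4 = ~(G3 xor G1) = ~(((b \/ c) \/ (~(c xor a))) xor (~(c xor a)))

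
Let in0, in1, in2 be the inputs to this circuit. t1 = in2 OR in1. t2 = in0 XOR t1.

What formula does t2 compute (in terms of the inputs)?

t1 = in2 OR in1
t2 = in0 XOR t1 = in0 XOR (in2 OR in1)

in0 XOR (in2 OR in1)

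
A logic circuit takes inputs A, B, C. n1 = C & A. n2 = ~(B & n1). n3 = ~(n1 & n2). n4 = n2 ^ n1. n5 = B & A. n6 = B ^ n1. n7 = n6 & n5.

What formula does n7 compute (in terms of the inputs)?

n1 = C & A
n5 = B & A
n6 = B ^ n1 = B ^ (C & A)
n7 = n6 & n5 = (B ^ (C & A)) & (B & A)

(B ^ (C & A)) & (B & A)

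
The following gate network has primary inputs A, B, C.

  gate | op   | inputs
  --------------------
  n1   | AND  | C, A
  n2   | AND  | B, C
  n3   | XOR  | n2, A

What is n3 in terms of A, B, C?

(B AND C) XOR A

n2 = B AND C
n3 = n2 XOR A = (B AND C) XOR A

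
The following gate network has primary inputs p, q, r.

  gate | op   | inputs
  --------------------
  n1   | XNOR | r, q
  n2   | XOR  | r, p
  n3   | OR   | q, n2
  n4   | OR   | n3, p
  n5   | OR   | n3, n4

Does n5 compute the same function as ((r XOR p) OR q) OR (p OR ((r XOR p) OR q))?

Yes

n2 = r XOR p
n3 = q OR n2 = q OR (r XOR p)
n4 = n3 OR p = (q OR (r XOR p)) OR p
n5 = n3 OR n4 = (q OR (r XOR p)) OR ((q OR (r XOR p)) OR p)
At p=0, q=0, r=0: circuit gives 0, formula gives 0.
At p=0, q=0, r=1: circuit gives 1, formula gives 1.
Agrees on all 8 inputs.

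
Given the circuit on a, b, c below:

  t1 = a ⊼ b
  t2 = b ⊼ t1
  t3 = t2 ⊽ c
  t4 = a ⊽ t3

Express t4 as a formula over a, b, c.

t1 = a ⊼ b
t2 = b ⊼ t1 = b ⊼ (a ⊼ b)
t3 = t2 ⊽ c = (b ⊼ (a ⊼ b)) ⊽ c
t4 = a ⊽ t3 = a ⊽ ((b ⊼ (a ⊼ b)) ⊽ c)

a ⊽ ((b ⊼ (a ⊼ b)) ⊽ c)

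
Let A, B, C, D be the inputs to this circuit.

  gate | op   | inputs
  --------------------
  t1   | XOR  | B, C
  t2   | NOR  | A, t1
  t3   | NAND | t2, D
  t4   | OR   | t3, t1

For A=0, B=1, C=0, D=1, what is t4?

t1 = 1 XOR 0 = 1
t2 = 0 NOR 1 = 0
t3 = 0 NAND 1 = 1
t4 = 1 OR 1 = 1

1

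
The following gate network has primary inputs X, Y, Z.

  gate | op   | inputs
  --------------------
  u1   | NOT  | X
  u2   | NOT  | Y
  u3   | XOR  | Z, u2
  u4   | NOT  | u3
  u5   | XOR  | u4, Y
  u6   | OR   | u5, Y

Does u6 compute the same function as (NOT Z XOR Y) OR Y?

u2 = NOT Y
u3 = Z XOR u2 = Z XOR NOT Y
u4 = NOT u3 = NOT (Z XOR NOT Y)
u5 = u4 XOR Y = NOT (Z XOR NOT Y) XOR Y
u6 = u5 OR Y = (NOT (Z XOR NOT Y) XOR Y) OR Y
At X=0, Y=0, Z=0: circuit gives 0, formula gives 1.

No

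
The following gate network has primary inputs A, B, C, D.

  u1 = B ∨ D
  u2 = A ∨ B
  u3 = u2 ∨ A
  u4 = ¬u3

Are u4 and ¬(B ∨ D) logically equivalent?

u2 = A ∨ B
u3 = u2 ∨ A = (A ∨ B) ∨ A
u4 = ¬u3 = ¬((A ∨ B) ∨ A)
At A=0, B=0, C=0, D=1: circuit gives 1, formula gives 0.

No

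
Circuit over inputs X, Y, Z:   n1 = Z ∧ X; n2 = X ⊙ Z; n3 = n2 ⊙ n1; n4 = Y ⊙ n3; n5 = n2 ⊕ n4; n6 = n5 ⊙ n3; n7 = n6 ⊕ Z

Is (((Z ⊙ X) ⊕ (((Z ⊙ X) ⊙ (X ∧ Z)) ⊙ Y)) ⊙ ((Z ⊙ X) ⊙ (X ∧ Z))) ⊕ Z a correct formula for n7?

n1 = Z ∧ X
n2 = X ⊙ Z
n3 = n2 ⊙ n1 = (X ⊙ Z) ⊙ (Z ∧ X)
n4 = Y ⊙ n3 = Y ⊙ ((X ⊙ Z) ⊙ (Z ∧ X))
n5 = n2 ⊕ n4 = (X ⊙ Z) ⊕ (Y ⊙ ((X ⊙ Z) ⊙ (Z ∧ X)))
n6 = n5 ⊙ n3 = ((X ⊙ Z) ⊕ (Y ⊙ ((X ⊙ Z) ⊙ (Z ∧ X)))) ⊙ ((X ⊙ Z) ⊙ (Z ∧ X))
n7 = n6 ⊕ Z = (((X ⊙ Z) ⊕ (Y ⊙ ((X ⊙ Z) ⊙ (Z ∧ X)))) ⊙ ((X ⊙ Z) ⊙ (Z ∧ X))) ⊕ Z
At X=0, Y=1, Z=0: circuit gives 0, formula gives 0.
At X=0, Y=0, Z=0: circuit gives 1, formula gives 1.
Agrees on all 8 inputs.

Yes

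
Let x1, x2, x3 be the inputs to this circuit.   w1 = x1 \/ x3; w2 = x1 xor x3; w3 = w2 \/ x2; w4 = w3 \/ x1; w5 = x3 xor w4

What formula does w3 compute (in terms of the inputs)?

(x1 xor x3) \/ x2

w2 = x1 xor x3
w3 = w2 \/ x2 = (x1 xor x3) \/ x2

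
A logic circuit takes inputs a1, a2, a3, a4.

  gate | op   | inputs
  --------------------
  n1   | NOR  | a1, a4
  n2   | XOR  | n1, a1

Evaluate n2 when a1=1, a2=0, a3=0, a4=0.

1

n1 = 1 NOR 0 = 0
n2 = 0 XOR 1 = 1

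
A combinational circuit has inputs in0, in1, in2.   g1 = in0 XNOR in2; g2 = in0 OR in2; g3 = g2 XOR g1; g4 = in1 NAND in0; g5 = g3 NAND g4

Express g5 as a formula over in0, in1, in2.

((in0 OR in2) XOR (in0 XNOR in2)) NAND (in1 NAND in0)

g1 = in0 XNOR in2
g2 = in0 OR in2
g3 = g2 XOR g1 = (in0 OR in2) XOR (in0 XNOR in2)
g4 = in1 NAND in0
g5 = g3 NAND g4 = ((in0 OR in2) XOR (in0 XNOR in2)) NAND (in1 NAND in0)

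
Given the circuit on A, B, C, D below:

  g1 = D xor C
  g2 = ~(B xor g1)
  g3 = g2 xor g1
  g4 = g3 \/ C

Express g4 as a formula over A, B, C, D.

g1 = D xor C
g2 = ~(B xor g1) = ~(B xor (D xor C))
g3 = g2 xor g1 = (~(B xor (D xor C))) xor (D xor C)
g4 = g3 \/ C = ((~(B xor (D xor C))) xor (D xor C)) \/ C

((~(B xor (D xor C))) xor (D xor C)) \/ C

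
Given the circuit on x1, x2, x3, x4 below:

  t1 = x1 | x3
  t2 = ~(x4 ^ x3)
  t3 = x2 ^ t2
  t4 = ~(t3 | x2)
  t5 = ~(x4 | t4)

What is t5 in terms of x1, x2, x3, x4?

~(x4 | (~((x2 ^ (~(x4 ^ x3))) | x2)))

t2 = ~(x4 ^ x3)
t3 = x2 ^ t2 = x2 ^ (~(x4 ^ x3))
t4 = ~(t3 | x2) = ~((x2 ^ (~(x4 ^ x3))) | x2)
t5 = ~(x4 | t4) = ~(x4 | (~((x2 ^ (~(x4 ^ x3))) | x2)))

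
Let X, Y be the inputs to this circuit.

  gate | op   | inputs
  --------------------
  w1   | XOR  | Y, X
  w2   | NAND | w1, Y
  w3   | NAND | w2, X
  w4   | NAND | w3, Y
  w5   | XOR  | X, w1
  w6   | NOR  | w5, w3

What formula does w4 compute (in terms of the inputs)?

w1 = Y XOR X
w2 = w1 NAND Y = (Y XOR X) NAND Y
w3 = w2 NAND X = ((Y XOR X) NAND Y) NAND X
w4 = w3 NAND Y = (((Y XOR X) NAND Y) NAND X) NAND Y

(((Y XOR X) NAND Y) NAND X) NAND Y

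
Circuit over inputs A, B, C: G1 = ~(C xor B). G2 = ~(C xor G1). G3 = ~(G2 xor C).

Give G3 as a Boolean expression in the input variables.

G1 = ~(C xor B)
G2 = ~(C xor G1) = ~(C xor (~(C xor B)))
G3 = ~(G2 xor C) = ~((~(C xor (~(C xor B)))) xor C)

~((~(C xor (~(C xor B)))) xor C)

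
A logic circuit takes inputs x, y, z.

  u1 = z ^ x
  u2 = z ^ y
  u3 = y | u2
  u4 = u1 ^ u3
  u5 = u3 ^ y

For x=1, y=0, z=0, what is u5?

0

u2 = 0 ^ 0 = 0
u3 = 0 | 0 = 0
u5 = 0 ^ 0 = 0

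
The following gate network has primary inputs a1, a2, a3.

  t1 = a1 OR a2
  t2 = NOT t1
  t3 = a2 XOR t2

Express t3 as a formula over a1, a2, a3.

a2 XOR NOT (a1 OR a2)

t1 = a1 OR a2
t2 = NOT t1 = NOT (a1 OR a2)
t3 = a2 XOR t2 = a2 XOR NOT (a1 OR a2)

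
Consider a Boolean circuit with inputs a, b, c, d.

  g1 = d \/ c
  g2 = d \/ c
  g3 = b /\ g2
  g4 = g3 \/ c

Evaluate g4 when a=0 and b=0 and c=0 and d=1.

0

g2 = 1 \/ 0 = 1
g3 = 0 /\ 1 = 0
g4 = 0 \/ 0 = 0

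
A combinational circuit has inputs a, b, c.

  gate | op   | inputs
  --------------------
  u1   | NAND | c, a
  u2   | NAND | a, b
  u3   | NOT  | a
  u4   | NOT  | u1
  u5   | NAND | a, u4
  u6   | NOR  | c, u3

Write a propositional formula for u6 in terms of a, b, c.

u3 = NOT a
u6 = c NOR u3 = c NOR NOT a

c NOR NOT a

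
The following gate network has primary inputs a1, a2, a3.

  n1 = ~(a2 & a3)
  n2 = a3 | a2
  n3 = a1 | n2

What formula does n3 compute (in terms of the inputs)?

n2 = a3 | a2
n3 = a1 | n2 = a1 | (a3 | a2)

a1 | (a3 | a2)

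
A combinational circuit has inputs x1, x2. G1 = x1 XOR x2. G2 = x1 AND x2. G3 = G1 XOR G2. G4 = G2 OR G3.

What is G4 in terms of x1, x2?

(x1 AND x2) OR ((x1 XOR x2) XOR (x1 AND x2))

G1 = x1 XOR x2
G2 = x1 AND x2
G3 = G1 XOR G2 = (x1 XOR x2) XOR (x1 AND x2)
G4 = G2 OR G3 = (x1 AND x2) OR ((x1 XOR x2) XOR (x1 AND x2))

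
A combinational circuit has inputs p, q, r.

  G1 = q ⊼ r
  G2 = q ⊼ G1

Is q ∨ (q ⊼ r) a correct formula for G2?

No

G1 = q ⊼ r
G2 = q ⊼ G1 = q ⊼ (q ⊼ r)
At p=0, q=1, r=0: circuit gives 0, formula gives 1.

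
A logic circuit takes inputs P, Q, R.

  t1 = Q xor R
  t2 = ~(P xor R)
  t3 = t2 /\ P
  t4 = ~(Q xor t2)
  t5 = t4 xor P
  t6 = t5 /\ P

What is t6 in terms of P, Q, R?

((~(Q xor (~(P xor R)))) xor P) /\ P

t2 = ~(P xor R)
t4 = ~(Q xor t2) = ~(Q xor (~(P xor R)))
t5 = t4 xor P = (~(Q xor (~(P xor R)))) xor P
t6 = t5 /\ P = ((~(Q xor (~(P xor R)))) xor P) /\ P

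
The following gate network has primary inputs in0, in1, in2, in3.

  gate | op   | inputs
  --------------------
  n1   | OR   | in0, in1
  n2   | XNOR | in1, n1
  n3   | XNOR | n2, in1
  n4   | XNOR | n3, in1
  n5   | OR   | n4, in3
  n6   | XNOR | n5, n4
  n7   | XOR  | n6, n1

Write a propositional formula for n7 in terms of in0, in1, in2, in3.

(((((in1 XNOR (in0 OR in1)) XNOR in1) XNOR in1) OR in3) XNOR (((in1 XNOR (in0 OR in1)) XNOR in1) XNOR in1)) XOR (in0 OR in1)

n1 = in0 OR in1
n2 = in1 XNOR n1 = in1 XNOR (in0 OR in1)
n3 = n2 XNOR in1 = (in1 XNOR (in0 OR in1)) XNOR in1
n4 = n3 XNOR in1 = ((in1 XNOR (in0 OR in1)) XNOR in1) XNOR in1
n5 = n4 OR in3 = (((in1 XNOR (in0 OR in1)) XNOR in1) XNOR in1) OR in3
n6 = n5 XNOR n4 = ((((in1 XNOR (in0 OR in1)) XNOR in1) XNOR in1) OR in3) XNOR (((in1 XNOR (in0 OR in1)) XNOR in1) XNOR in1)
n7 = n6 XOR n1 = (((((in1 XNOR (in0 OR in1)) XNOR in1) XNOR in1) OR in3) XNOR (((in1 XNOR (in0 OR in1)) XNOR in1) XNOR in1)) XOR (in0 OR in1)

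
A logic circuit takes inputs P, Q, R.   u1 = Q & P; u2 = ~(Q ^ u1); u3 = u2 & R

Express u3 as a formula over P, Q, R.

u1 = Q & P
u2 = ~(Q ^ u1) = ~(Q ^ (Q & P))
u3 = u2 & R = (~(Q ^ (Q & P))) & R

(~(Q ^ (Q & P))) & R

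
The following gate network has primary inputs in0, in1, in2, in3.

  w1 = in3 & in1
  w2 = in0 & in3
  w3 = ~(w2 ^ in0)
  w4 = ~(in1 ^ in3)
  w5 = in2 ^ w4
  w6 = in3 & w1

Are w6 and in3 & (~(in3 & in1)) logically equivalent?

w1 = in3 & in1
w6 = in3 & w1 = in3 & (in3 & in1)
At in0=0, in1=0, in2=0, in3=1: circuit gives 0, formula gives 1.

No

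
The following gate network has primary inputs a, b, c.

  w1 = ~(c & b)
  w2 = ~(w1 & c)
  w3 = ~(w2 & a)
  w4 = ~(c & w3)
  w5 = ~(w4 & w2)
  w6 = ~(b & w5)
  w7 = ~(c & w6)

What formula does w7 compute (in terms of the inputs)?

w1 = ~(c & b)
w2 = ~(w1 & c) = ~((~(c & b)) & c)
w3 = ~(w2 & a) = ~((~((~(c & b)) & c)) & a)
w4 = ~(c & w3) = ~(c & (~((~((~(c & b)) & c)) & a)))
w5 = ~(w4 & w2) = ~((~(c & (~((~((~(c & b)) & c)) & a)))) & (~((~(c & b)) & c)))
w6 = ~(b & w5) = ~(b & (~((~(c & (~((~((~(c & b)) & c)) & a)))) & (~((~(c & b)) & c)))))
w7 = ~(c & w6) = ~(c & (~(b & (~((~(c & (~((~((~(c & b)) & c)) & a)))) & (~((~(c & b)) & c)))))))

~(c & (~(b & (~((~(c & (~((~((~(c & b)) & c)) & a)))) & (~((~(c & b)) & c)))))))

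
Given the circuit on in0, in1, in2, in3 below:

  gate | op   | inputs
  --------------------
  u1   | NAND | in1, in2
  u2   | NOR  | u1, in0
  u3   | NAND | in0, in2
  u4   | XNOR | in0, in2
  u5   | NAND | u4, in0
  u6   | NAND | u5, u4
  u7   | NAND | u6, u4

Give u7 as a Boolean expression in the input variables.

(((in0 XNOR in2) NAND in0) NAND (in0 XNOR in2)) NAND (in0 XNOR in2)

u4 = in0 XNOR in2
u5 = u4 NAND in0 = (in0 XNOR in2) NAND in0
u6 = u5 NAND u4 = ((in0 XNOR in2) NAND in0) NAND (in0 XNOR in2)
u7 = u6 NAND u4 = (((in0 XNOR in2) NAND in0) NAND (in0 XNOR in2)) NAND (in0 XNOR in2)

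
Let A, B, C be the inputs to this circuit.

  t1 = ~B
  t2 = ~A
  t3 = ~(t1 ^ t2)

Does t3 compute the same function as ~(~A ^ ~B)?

t1 = ~B
t2 = ~A
t3 = ~(t1 ^ t2) = ~(~B ^ ~A)
At A=0, B=1, C=0: circuit gives 0, formula gives 0.
At A=0, B=0, C=0: circuit gives 1, formula gives 1.
Agrees on all 8 inputs.

Yes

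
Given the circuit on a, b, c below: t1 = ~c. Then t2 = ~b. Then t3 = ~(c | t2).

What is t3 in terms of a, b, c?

~(c | ~b)

t2 = ~b
t3 = ~(c | t2) = ~(c | ~b)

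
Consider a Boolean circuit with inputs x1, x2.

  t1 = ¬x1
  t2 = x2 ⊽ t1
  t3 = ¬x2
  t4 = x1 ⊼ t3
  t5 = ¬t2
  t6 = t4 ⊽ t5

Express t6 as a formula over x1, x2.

(x1 ⊼ ¬x2) ⊽ ¬(x2 ⊽ ¬x1)

t1 = ¬x1
t2 = x2 ⊽ t1 = x2 ⊽ ¬x1
t3 = ¬x2
t4 = x1 ⊼ t3 = x1 ⊼ ¬x2
t5 = ¬t2 = ¬(x2 ⊽ ¬x1)
t6 = t4 ⊽ t5 = (x1 ⊼ ¬x2) ⊽ ¬(x2 ⊽ ¬x1)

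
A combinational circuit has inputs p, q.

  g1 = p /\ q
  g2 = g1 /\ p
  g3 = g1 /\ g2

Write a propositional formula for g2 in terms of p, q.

(p /\ q) /\ p

g1 = p /\ q
g2 = g1 /\ p = (p /\ q) /\ p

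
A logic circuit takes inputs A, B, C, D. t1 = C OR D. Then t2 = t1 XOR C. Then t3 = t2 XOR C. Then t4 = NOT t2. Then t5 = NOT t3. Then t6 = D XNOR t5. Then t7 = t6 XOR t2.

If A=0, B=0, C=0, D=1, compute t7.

t1 = 0 OR 1 = 1
t2 = 1 XOR 0 = 1
t3 = 1 XOR 0 = 1
t5 = NOT 1 = 0
t6 = 1 XNOR 0 = 0
t7 = 0 XOR 1 = 1

1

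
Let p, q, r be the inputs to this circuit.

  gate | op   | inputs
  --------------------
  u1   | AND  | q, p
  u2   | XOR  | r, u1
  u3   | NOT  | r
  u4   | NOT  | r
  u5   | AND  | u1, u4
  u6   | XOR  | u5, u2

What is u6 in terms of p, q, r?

u1 = q AND p
u2 = r XOR u1 = r XOR (q AND p)
u4 = NOT r
u5 = u1 AND u4 = (q AND p) AND NOT r
u6 = u5 XOR u2 = ((q AND p) AND NOT r) XOR (r XOR (q AND p))

((q AND p) AND NOT r) XOR (r XOR (q AND p))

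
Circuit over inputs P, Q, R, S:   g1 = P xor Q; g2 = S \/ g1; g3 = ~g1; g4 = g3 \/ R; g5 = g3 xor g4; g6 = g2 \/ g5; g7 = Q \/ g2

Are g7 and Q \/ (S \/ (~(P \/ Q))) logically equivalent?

g1 = P xor Q
g2 = S \/ g1 = S \/ (P xor Q)
g7 = Q \/ g2 = Q \/ (S \/ (P xor Q))
At P=0, Q=0, R=0, S=0: circuit gives 0, formula gives 1.

No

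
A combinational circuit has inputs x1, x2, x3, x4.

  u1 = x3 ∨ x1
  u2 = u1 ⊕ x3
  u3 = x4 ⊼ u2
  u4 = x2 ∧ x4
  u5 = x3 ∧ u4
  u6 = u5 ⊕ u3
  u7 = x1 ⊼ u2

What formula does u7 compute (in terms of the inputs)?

x1 ⊼ ((x3 ∨ x1) ⊕ x3)

u1 = x3 ∨ x1
u2 = u1 ⊕ x3 = (x3 ∨ x1) ⊕ x3
u7 = x1 ⊼ u2 = x1 ⊼ ((x3 ∨ x1) ⊕ x3)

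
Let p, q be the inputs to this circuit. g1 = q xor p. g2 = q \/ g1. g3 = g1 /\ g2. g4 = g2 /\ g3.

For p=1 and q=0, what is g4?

1

g1 = 0 xor 1 = 1
g2 = 0 \/ 1 = 1
g3 = 1 /\ 1 = 1
g4 = 1 /\ 1 = 1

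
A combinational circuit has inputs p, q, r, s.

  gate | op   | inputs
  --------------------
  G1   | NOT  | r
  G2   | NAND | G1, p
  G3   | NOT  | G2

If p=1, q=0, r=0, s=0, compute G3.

G1 = NOT 0 = 1
G2 = 1 NAND 1 = 0
G3 = NOT 0 = 1

1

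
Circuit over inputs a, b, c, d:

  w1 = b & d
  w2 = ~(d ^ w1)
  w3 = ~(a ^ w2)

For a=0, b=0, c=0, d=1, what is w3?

1

w1 = 0 & 1 = 0
w2 = ~(1 ^ 0) = 0
w3 = ~(0 ^ 0) = 1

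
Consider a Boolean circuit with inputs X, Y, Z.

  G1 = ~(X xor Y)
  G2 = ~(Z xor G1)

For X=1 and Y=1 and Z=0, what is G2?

G1 = ~(1 xor 1) = 1
G2 = ~(0 xor 1) = 0

0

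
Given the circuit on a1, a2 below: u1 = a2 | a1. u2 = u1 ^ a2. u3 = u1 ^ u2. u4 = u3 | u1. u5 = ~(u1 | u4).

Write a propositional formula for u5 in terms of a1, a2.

u1 = a2 | a1
u2 = u1 ^ a2 = (a2 | a1) ^ a2
u3 = u1 ^ u2 = (a2 | a1) ^ ((a2 | a1) ^ a2)
u4 = u3 | u1 = ((a2 | a1) ^ ((a2 | a1) ^ a2)) | (a2 | a1)
u5 = ~(u1 | u4) = ~((a2 | a1) | (((a2 | a1) ^ ((a2 | a1) ^ a2)) | (a2 | a1)))

~((a2 | a1) | (((a2 | a1) ^ ((a2 | a1) ^ a2)) | (a2 | a1)))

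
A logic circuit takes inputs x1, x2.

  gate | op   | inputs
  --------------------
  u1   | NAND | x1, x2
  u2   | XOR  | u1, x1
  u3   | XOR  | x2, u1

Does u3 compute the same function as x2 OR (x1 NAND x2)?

u1 = x1 NAND x2
u3 = x2 XOR u1 = x2 XOR (x1 NAND x2)
At x1=0, x2=1: circuit gives 0, formula gives 1.

No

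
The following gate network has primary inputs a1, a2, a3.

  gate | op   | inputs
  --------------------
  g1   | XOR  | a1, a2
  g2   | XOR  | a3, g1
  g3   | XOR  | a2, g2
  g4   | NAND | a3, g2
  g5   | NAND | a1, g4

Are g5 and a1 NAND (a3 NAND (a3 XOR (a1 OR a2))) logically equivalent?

g1 = a1 XOR a2
g2 = a3 XOR g1 = a3 XOR (a1 XOR a2)
g4 = a3 NAND g2 = a3 NAND (a3 XOR (a1 XOR a2))
g5 = a1 NAND g4 = a1 NAND (a3 NAND (a3 XOR (a1 XOR a2)))
At a1=1, a2=1, a3=1: circuit gives 1, formula gives 0.

No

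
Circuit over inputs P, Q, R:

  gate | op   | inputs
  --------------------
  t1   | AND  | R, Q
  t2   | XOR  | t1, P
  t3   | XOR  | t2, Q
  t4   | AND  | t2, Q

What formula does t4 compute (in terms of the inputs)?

t1 = R AND Q
t2 = t1 XOR P = (R AND Q) XOR P
t4 = t2 AND Q = ((R AND Q) XOR P) AND Q

((R AND Q) XOR P) AND Q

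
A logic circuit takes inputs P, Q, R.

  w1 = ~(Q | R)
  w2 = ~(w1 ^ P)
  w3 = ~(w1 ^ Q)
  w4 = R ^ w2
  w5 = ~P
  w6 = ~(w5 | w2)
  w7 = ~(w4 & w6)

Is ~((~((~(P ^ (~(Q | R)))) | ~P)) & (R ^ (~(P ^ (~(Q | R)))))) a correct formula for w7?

Yes

w1 = ~(Q | R)
w2 = ~(w1 ^ P) = ~((~(Q | R)) ^ P)
w4 = R ^ w2 = R ^ (~((~(Q | R)) ^ P))
w5 = ~P
w6 = ~(w5 | w2) = ~(~P | (~((~(Q | R)) ^ P)))
w7 = ~(w4 & w6) = ~((R ^ (~((~(Q | R)) ^ P))) & (~(~P | (~((~(Q | R)) ^ P)))))
At P=1, Q=0, R=1: circuit gives 0, formula gives 0.
At P=0, Q=0, R=0: circuit gives 1, formula gives 1.
Agrees on all 8 inputs.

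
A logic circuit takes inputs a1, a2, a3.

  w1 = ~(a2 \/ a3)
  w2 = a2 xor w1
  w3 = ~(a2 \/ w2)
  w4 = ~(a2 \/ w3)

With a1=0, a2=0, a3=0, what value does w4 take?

1

w1 = ~(0 \/ 0) = 1
w2 = 0 xor 1 = 1
w3 = ~(0 \/ 1) = 0
w4 = ~(0 \/ 0) = 1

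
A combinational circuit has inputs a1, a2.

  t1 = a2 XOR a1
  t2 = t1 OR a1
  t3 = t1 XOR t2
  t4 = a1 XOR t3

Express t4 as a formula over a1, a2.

t1 = a2 XOR a1
t2 = t1 OR a1 = (a2 XOR a1) OR a1
t3 = t1 XOR t2 = (a2 XOR a1) XOR ((a2 XOR a1) OR a1)
t4 = a1 XOR t3 = a1 XOR ((a2 XOR a1) XOR ((a2 XOR a1) OR a1))

a1 XOR ((a2 XOR a1) XOR ((a2 XOR a1) OR a1))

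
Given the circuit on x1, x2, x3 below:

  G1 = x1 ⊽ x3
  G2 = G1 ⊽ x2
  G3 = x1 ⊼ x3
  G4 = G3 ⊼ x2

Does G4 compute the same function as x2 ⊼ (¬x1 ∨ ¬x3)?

G3 = x1 ⊼ x3
G4 = G3 ⊼ x2 = (x1 ⊼ x3) ⊼ x2
At x1=0, x2=1, x3=0: circuit gives 0, formula gives 0.
At x1=0, x2=0, x3=0: circuit gives 1, formula gives 1.
Agrees on all 8 inputs.

Yes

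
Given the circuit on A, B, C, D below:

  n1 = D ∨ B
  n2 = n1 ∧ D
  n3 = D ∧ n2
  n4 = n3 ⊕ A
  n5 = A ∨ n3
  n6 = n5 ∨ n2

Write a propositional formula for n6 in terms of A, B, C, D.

n1 = D ∨ B
n2 = n1 ∧ D = (D ∨ B) ∧ D
n3 = D ∧ n2 = D ∧ ((D ∨ B) ∧ D)
n5 = A ∨ n3 = A ∨ (D ∧ ((D ∨ B) ∧ D))
n6 = n5 ∨ n2 = (A ∨ (D ∧ ((D ∨ B) ∧ D))) ∨ ((D ∨ B) ∧ D)

(A ∨ (D ∧ ((D ∨ B) ∧ D))) ∨ ((D ∨ B) ∧ D)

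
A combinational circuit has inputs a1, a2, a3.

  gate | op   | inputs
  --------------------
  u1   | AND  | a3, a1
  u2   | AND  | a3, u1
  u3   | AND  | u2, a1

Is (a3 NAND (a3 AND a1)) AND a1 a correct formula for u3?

No

u1 = a3 AND a1
u2 = a3 AND u1 = a3 AND (a3 AND a1)
u3 = u2 AND a1 = (a3 AND (a3 AND a1)) AND a1
At a1=1, a2=0, a3=0: circuit gives 0, formula gives 1.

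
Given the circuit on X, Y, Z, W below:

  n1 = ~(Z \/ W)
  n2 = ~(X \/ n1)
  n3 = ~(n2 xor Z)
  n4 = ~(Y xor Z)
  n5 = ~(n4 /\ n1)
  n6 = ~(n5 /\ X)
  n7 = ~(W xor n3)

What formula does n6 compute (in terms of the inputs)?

n1 = ~(Z \/ W)
n4 = ~(Y xor Z)
n5 = ~(n4 /\ n1) = ~((~(Y xor Z)) /\ (~(Z \/ W)))
n6 = ~(n5 /\ X) = ~((~((~(Y xor Z)) /\ (~(Z \/ W)))) /\ X)

~((~((~(Y xor Z)) /\ (~(Z \/ W)))) /\ X)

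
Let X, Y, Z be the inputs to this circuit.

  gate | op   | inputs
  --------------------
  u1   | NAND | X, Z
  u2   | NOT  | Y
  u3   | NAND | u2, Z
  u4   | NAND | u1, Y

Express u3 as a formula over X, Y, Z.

u2 = NOT Y
u3 = u2 NAND Z = NOT Y NAND Z

NOT Y NAND Z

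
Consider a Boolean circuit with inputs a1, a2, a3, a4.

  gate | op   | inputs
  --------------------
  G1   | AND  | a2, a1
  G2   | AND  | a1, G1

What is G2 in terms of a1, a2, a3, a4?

G1 = a2 AND a1
G2 = a1 AND G1 = a1 AND (a2 AND a1)

a1 AND (a2 AND a1)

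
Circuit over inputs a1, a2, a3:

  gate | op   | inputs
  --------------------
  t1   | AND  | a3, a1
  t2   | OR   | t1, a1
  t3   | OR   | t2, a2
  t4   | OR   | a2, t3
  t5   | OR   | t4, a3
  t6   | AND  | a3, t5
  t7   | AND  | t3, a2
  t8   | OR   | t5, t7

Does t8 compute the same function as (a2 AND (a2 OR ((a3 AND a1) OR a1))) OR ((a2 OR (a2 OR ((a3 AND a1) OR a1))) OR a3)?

Yes

t1 = a3 AND a1
t2 = t1 OR a1 = (a3 AND a1) OR a1
t3 = t2 OR a2 = ((a3 AND a1) OR a1) OR a2
t4 = a2 OR t3 = a2 OR (((a3 AND a1) OR a1) OR a2)
t5 = t4 OR a3 = (a2 OR (((a3 AND a1) OR a1) OR a2)) OR a3
t7 = t3 AND a2 = (((a3 AND a1) OR a1) OR a2) AND a2
t8 = t5 OR t7 = ((a2 OR (((a3 AND a1) OR a1) OR a2)) OR a3) OR ((((a3 AND a1) OR a1) OR a2) AND a2)
At a1=0, a2=0, a3=0: circuit gives 0, formula gives 0.
At a1=0, a2=0, a3=1: circuit gives 1, formula gives 1.
Agrees on all 8 inputs.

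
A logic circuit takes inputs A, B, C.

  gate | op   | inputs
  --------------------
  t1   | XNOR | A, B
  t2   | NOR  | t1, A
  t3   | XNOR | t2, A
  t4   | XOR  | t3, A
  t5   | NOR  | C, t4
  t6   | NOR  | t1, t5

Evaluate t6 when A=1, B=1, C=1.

t1 = 1 XNOR 1 = 1
t2 = 1 NOR 1 = 0
t3 = 0 XNOR 1 = 0
t4 = 0 XOR 1 = 1
t5 = 1 NOR 1 = 0
t6 = 1 NOR 0 = 0

0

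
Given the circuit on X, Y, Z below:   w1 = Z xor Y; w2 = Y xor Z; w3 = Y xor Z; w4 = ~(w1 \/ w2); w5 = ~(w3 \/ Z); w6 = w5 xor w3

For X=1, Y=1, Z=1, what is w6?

0

w3 = 1 xor 1 = 0
w5 = ~(0 \/ 1) = 0
w6 = 0 xor 0 = 0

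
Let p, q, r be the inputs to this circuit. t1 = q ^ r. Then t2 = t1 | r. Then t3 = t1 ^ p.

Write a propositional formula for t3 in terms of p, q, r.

(q ^ r) ^ p

t1 = q ^ r
t3 = t1 ^ p = (q ^ r) ^ p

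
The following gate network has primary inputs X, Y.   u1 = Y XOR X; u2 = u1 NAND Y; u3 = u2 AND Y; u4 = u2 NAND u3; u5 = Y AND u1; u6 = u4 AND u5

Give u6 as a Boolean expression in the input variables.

(((Y XOR X) NAND Y) NAND (((Y XOR X) NAND Y) AND Y)) AND (Y AND (Y XOR X))

u1 = Y XOR X
u2 = u1 NAND Y = (Y XOR X) NAND Y
u3 = u2 AND Y = ((Y XOR X) NAND Y) AND Y
u4 = u2 NAND u3 = ((Y XOR X) NAND Y) NAND (((Y XOR X) NAND Y) AND Y)
u5 = Y AND u1 = Y AND (Y XOR X)
u6 = u4 AND u5 = (((Y XOR X) NAND Y) NAND (((Y XOR X) NAND Y) AND Y)) AND (Y AND (Y XOR X))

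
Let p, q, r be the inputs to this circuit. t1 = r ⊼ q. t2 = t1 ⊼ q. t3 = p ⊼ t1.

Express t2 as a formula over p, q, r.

(r ⊼ q) ⊼ q

t1 = r ⊼ q
t2 = t1 ⊼ q = (r ⊼ q) ⊼ q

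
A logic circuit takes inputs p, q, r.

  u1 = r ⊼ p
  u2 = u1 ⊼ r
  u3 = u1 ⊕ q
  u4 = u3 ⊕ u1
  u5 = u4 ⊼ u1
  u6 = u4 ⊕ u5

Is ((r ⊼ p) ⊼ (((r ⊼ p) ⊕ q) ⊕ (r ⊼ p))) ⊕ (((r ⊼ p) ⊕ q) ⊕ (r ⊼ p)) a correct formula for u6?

u1 = r ⊼ p
u3 = u1 ⊕ q = (r ⊼ p) ⊕ q
u4 = u3 ⊕ u1 = ((r ⊼ p) ⊕ q) ⊕ (r ⊼ p)
u5 = u4 ⊼ u1 = (((r ⊼ p) ⊕ q) ⊕ (r ⊼ p)) ⊼ (r ⊼ p)
u6 = u4 ⊕ u5 = (((r ⊼ p) ⊕ q) ⊕ (r ⊼ p)) ⊕ ((((r ⊼ p) ⊕ q) ⊕ (r ⊼ p)) ⊼ (r ⊼ p))
At p=1, q=1, r=1: circuit gives 0, formula gives 0.
At p=0, q=0, r=0: circuit gives 1, formula gives 1.
Agrees on all 8 inputs.

Yes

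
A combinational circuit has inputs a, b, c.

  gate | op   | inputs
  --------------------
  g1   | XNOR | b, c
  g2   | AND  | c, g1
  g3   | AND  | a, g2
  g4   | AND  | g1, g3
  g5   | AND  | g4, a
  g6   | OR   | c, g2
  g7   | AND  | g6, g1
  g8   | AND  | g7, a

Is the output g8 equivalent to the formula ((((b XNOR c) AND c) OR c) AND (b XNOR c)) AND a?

Yes

g1 = b XNOR c
g2 = c AND g1 = c AND (b XNOR c)
g6 = c OR g2 = c OR (c AND (b XNOR c))
g7 = g6 AND g1 = (c OR (c AND (b XNOR c))) AND (b XNOR c)
g8 = g7 AND a = ((c OR (c AND (b XNOR c))) AND (b XNOR c)) AND a
At a=0, b=0, c=0: circuit gives 0, formula gives 0.
At a=1, b=1, c=1: circuit gives 1, formula gives 1.
Agrees on all 8 inputs.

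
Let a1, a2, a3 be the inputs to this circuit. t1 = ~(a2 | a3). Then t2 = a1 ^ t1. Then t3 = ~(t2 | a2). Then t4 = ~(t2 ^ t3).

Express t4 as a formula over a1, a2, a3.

~((a1 ^ (~(a2 | a3))) ^ (~((a1 ^ (~(a2 | a3))) | a2)))

t1 = ~(a2 | a3)
t2 = a1 ^ t1 = a1 ^ (~(a2 | a3))
t3 = ~(t2 | a2) = ~((a1 ^ (~(a2 | a3))) | a2)
t4 = ~(t2 ^ t3) = ~((a1 ^ (~(a2 | a3))) ^ (~((a1 ^ (~(a2 | a3))) | a2)))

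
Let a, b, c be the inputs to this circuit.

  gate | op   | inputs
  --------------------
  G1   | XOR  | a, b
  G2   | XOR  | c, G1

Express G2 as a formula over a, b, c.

G1 = a XOR b
G2 = c XOR G1 = c XOR (a XOR b)

c XOR (a XOR b)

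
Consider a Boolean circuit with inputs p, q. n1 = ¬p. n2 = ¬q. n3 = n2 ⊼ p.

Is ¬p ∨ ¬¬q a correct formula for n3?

Yes

n2 = ¬q
n3 = n2 ⊼ p = ¬q ⊼ p
At p=1, q=0: circuit gives 0, formula gives 0.
At p=0, q=0: circuit gives 1, formula gives 1.
Agrees on all 4 inputs.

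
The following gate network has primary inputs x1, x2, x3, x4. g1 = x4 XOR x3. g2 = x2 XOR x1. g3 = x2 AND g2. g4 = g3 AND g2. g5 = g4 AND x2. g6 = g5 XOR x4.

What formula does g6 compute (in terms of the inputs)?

g2 = x2 XOR x1
g3 = x2 AND g2 = x2 AND (x2 XOR x1)
g4 = g3 AND g2 = (x2 AND (x2 XOR x1)) AND (x2 XOR x1)
g5 = g4 AND x2 = ((x2 AND (x2 XOR x1)) AND (x2 XOR x1)) AND x2
g6 = g5 XOR x4 = (((x2 AND (x2 XOR x1)) AND (x2 XOR x1)) AND x2) XOR x4

(((x2 AND (x2 XOR x1)) AND (x2 XOR x1)) AND x2) XOR x4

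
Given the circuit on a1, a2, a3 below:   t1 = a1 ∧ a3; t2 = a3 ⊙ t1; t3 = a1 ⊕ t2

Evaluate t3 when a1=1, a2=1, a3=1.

t1 = 1 ∧ 1 = 1
t2 = 1 ⊙ 1 = 1
t3 = 1 ⊕ 1 = 0

0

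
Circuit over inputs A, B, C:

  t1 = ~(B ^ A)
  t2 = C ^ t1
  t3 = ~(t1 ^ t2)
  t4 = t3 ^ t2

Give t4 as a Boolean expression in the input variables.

t1 = ~(B ^ A)
t2 = C ^ t1 = C ^ (~(B ^ A))
t3 = ~(t1 ^ t2) = ~((~(B ^ A)) ^ (C ^ (~(B ^ A))))
t4 = t3 ^ t2 = (~((~(B ^ A)) ^ (C ^ (~(B ^ A))))) ^ (C ^ (~(B ^ A)))

(~((~(B ^ A)) ^ (C ^ (~(B ^ A))))) ^ (C ^ (~(B ^ A)))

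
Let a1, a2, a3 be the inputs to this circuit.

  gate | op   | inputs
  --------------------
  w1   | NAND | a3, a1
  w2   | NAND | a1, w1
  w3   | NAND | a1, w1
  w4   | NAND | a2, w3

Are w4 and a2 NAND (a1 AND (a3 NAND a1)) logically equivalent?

No

w1 = a3 NAND a1
w3 = a1 NAND w1 = a1 NAND (a3 NAND a1)
w4 = a2 NAND w3 = a2 NAND (a1 NAND (a3 NAND a1))
At a1=0, a2=1, a3=0: circuit gives 0, formula gives 1.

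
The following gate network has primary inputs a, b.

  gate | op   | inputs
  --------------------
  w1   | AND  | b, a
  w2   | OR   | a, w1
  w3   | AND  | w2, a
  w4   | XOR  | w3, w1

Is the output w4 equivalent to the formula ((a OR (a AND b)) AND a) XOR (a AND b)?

w1 = b AND a
w2 = a OR w1 = a OR (b AND a)
w3 = w2 AND a = (a OR (b AND a)) AND a
w4 = w3 XOR w1 = ((a OR (b AND a)) AND a) XOR (b AND a)
At a=0, b=0: circuit gives 0, formula gives 0.
At a=1, b=0: circuit gives 1, formula gives 1.
Agrees on all 4 inputs.

Yes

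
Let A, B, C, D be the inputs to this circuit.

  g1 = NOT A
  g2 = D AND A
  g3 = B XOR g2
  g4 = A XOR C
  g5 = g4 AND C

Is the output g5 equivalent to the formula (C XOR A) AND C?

Yes

g4 = A XOR C
g5 = g4 AND C = (A XOR C) AND C
At A=0, B=0, C=0, D=0: circuit gives 0, formula gives 0.
At A=0, B=0, C=1, D=0: circuit gives 1, formula gives 1.
Agrees on all 16 inputs.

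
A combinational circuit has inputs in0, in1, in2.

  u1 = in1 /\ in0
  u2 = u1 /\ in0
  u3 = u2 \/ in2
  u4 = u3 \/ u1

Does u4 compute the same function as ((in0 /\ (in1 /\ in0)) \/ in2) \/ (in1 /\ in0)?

u1 = in1 /\ in0
u2 = u1 /\ in0 = (in1 /\ in0) /\ in0
u3 = u2 \/ in2 = ((in1 /\ in0) /\ in0) \/ in2
u4 = u3 \/ u1 = (((in1 /\ in0) /\ in0) \/ in2) \/ (in1 /\ in0)
At in0=0, in1=0, in2=0: circuit gives 0, formula gives 0.
At in0=0, in1=0, in2=1: circuit gives 1, formula gives 1.
Agrees on all 8 inputs.

Yes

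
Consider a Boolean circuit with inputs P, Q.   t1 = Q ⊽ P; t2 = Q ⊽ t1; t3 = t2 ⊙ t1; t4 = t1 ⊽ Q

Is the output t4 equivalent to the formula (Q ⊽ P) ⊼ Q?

t1 = Q ⊽ P
t4 = t1 ⊽ Q = (Q ⊽ P) ⊽ Q
At P=0, Q=0: circuit gives 0, formula gives 1.

No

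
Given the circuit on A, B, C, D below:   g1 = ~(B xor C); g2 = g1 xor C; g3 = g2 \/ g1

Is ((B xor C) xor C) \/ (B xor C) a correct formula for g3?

No

g1 = ~(B xor C)
g2 = g1 xor C = (~(B xor C)) xor C
g3 = g2 \/ g1 = ((~(B xor C)) xor C) \/ (~(B xor C))
At A=0, B=0, C=0, D=0: circuit gives 1, formula gives 0.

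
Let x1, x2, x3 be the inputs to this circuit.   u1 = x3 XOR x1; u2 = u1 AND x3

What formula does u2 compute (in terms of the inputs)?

(x3 XOR x1) AND x3

u1 = x3 XOR x1
u2 = u1 AND x3 = (x3 XOR x1) AND x3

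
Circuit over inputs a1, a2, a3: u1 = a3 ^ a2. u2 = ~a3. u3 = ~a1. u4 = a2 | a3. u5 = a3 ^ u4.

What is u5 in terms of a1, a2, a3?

a3 ^ (a2 | a3)

u4 = a2 | a3
u5 = a3 ^ u4 = a3 ^ (a2 | a3)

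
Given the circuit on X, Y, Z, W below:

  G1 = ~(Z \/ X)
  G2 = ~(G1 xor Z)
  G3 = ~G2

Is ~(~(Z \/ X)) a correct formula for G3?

No

G1 = ~(Z \/ X)
G2 = ~(G1 xor Z) = ~((~(Z \/ X)) xor Z)
G3 = ~G2 = ~(~((~(Z \/ X)) xor Z))
At X=0, Y=0, Z=0, W=0: circuit gives 1, formula gives 0.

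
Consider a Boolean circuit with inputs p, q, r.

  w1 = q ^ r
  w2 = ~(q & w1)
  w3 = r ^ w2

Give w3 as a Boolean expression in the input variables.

r ^ (~(q & (q ^ r)))

w1 = q ^ r
w2 = ~(q & w1) = ~(q & (q ^ r))
w3 = r ^ w2 = r ^ (~(q & (q ^ r)))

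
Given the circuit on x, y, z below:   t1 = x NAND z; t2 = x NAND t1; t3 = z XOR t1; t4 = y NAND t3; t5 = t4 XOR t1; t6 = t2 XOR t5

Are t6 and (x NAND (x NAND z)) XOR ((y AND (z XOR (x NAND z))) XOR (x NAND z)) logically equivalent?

t1 = x NAND z
t2 = x NAND t1 = x NAND (x NAND z)
t3 = z XOR t1 = z XOR (x NAND z)
t4 = y NAND t3 = y NAND (z XOR (x NAND z))
t5 = t4 XOR t1 = (y NAND (z XOR (x NAND z))) XOR (x NAND z)
t6 = t2 XOR t5 = (x NAND (x NAND z)) XOR ((y NAND (z XOR (x NAND z))) XOR (x NAND z))
At x=0, y=0, z=0: circuit gives 1, formula gives 0.

No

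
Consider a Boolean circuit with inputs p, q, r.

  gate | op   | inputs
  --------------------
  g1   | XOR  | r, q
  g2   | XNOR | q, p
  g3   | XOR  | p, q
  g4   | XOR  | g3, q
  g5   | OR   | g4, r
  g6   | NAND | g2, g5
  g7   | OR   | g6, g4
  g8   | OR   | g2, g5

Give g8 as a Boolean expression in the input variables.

(q XNOR p) OR (((p XOR q) XOR q) OR r)

g2 = q XNOR p
g3 = p XOR q
g4 = g3 XOR q = (p XOR q) XOR q
g5 = g4 OR r = ((p XOR q) XOR q) OR r
g8 = g2 OR g5 = (q XNOR p) OR (((p XOR q) XOR q) OR r)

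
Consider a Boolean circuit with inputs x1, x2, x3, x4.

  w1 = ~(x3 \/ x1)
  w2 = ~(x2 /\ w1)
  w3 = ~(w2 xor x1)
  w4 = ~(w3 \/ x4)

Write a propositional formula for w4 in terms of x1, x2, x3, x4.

w1 = ~(x3 \/ x1)
w2 = ~(x2 /\ w1) = ~(x2 /\ (~(x3 \/ x1)))
w3 = ~(w2 xor x1) = ~((~(x2 /\ (~(x3 \/ x1)))) xor x1)
w4 = ~(w3 \/ x4) = ~((~((~(x2 /\ (~(x3 \/ x1)))) xor x1)) \/ x4)

~((~((~(x2 /\ (~(x3 \/ x1)))) xor x1)) \/ x4)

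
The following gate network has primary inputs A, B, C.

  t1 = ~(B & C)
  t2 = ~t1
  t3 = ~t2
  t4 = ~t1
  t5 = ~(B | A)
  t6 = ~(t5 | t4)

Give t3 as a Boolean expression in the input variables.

~~(~(B & C))

t1 = ~(B & C)
t2 = ~t1 = ~(~(B & C))
t3 = ~t2 = ~~(~(B & C))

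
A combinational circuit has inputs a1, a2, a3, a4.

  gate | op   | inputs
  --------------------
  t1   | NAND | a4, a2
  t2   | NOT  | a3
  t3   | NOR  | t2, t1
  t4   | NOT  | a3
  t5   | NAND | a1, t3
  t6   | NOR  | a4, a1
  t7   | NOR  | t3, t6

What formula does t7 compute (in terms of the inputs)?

(NOT a3 NOR (a4 NAND a2)) NOR (a4 NOR a1)

t1 = a4 NAND a2
t2 = NOT a3
t3 = t2 NOR t1 = NOT a3 NOR (a4 NAND a2)
t6 = a4 NOR a1
t7 = t3 NOR t6 = (NOT a3 NOR (a4 NAND a2)) NOR (a4 NOR a1)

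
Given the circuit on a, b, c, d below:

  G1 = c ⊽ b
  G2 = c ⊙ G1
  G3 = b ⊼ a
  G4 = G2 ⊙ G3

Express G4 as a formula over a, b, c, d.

(c ⊙ (c ⊽ b)) ⊙ (b ⊼ a)

G1 = c ⊽ b
G2 = c ⊙ G1 = c ⊙ (c ⊽ b)
G3 = b ⊼ a
G4 = G2 ⊙ G3 = (c ⊙ (c ⊽ b)) ⊙ (b ⊼ a)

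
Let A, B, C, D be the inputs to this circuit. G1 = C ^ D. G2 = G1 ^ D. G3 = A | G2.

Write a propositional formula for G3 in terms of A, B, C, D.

G1 = C ^ D
G2 = G1 ^ D = (C ^ D) ^ D
G3 = A | G2 = A | ((C ^ D) ^ D)

A | ((C ^ D) ^ D)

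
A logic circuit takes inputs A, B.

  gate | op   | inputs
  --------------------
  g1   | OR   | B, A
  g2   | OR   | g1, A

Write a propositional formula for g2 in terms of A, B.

(B OR A) OR A

g1 = B OR A
g2 = g1 OR A = (B OR A) OR A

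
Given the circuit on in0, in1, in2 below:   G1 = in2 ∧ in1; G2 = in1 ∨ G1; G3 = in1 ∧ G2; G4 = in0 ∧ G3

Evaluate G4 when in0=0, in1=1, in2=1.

0

G1 = 1 ∧ 1 = 1
G2 = 1 ∨ 1 = 1
G3 = 1 ∧ 1 = 1
G4 = 0 ∧ 1 = 0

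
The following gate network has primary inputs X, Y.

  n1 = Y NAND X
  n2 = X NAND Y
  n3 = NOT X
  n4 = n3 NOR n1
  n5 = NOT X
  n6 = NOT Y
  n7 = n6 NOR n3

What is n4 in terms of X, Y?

n1 = Y NAND X
n3 = NOT X
n4 = n3 NOR n1 = NOT X NOR (Y NAND X)

NOT X NOR (Y NAND X)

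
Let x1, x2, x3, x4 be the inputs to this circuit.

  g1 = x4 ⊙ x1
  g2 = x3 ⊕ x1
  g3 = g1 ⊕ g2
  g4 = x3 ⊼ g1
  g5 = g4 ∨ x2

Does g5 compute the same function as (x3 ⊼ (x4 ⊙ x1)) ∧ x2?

No

g1 = x4 ⊙ x1
g4 = x3 ⊼ g1 = x3 ⊼ (x4 ⊙ x1)
g5 = g4 ∨ x2 = (x3 ⊼ (x4 ⊙ x1)) ∨ x2
At x1=0, x2=0, x3=0, x4=0: circuit gives 1, formula gives 0.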